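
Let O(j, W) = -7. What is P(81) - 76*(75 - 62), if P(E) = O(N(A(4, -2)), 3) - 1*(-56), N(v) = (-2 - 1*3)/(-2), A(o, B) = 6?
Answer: -939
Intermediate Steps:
N(v) = 5/2 (N(v) = (-2 - 3)*(-1/2) = -5*(-1/2) = 5/2)
P(E) = 49 (P(E) = -7 - 1*(-56) = -7 + 56 = 49)
P(81) - 76*(75 - 62) = 49 - 76*(75 - 62) = 49 - 76*13 = 49 - 988 = -939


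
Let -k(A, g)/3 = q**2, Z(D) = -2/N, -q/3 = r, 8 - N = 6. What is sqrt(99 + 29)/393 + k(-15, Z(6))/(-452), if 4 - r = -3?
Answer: 1323/452 + 8*sqrt(2)/393 ≈ 2.9558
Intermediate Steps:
r = 7 (r = 4 - 1*(-3) = 4 + 3 = 7)
N = 2 (N = 8 - 1*6 = 8 - 6 = 2)
q = -21 (q = -3*7 = -21)
Z(D) = -1 (Z(D) = -2/2 = -2*1/2 = -1)
k(A, g) = -1323 (k(A, g) = -3*(-21)**2 = -3*441 = -1323)
sqrt(99 + 29)/393 + k(-15, Z(6))/(-452) = sqrt(99 + 29)/393 - 1323/(-452) = sqrt(128)*(1/393) - 1323*(-1/452) = (8*sqrt(2))*(1/393) + 1323/452 = 8*sqrt(2)/393 + 1323/452 = 1323/452 + 8*sqrt(2)/393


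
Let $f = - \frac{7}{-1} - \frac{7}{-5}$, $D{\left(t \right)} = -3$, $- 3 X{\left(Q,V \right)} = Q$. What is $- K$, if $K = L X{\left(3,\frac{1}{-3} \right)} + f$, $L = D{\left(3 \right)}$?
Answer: $- \frac{57}{5} \approx -11.4$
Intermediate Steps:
$X{\left(Q,V \right)} = - \frac{Q}{3}$
$f = \frac{42}{5}$ ($f = \left(-7\right) \left(-1\right) - - \frac{7}{5} = 7 + \frac{7}{5} = \frac{42}{5} \approx 8.4$)
$L = -3$
$K = \frac{57}{5}$ ($K = - 3 \left(\left(- \frac{1}{3}\right) 3\right) + \frac{42}{5} = \left(-3\right) \left(-1\right) + \frac{42}{5} = 3 + \frac{42}{5} = \frac{57}{5} \approx 11.4$)
$- K = \left(-1\right) \frac{57}{5} = - \frac{57}{5}$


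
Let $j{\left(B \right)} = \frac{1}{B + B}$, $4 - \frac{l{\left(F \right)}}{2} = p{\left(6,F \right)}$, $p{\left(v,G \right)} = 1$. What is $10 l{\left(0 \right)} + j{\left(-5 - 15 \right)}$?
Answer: $\frac{2399}{40} \approx 59.975$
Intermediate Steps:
$l{\left(F \right)} = 6$ ($l{\left(F \right)} = 8 - 2 = 6$)
$j{\left(B \right)} = \frac{1}{2 B}$
$10 l{\left(0 \right)} + j{\left(-5 - 15 \right)} = 10 \cdot 6 + \frac{1}{2 \left(-5 - 15\right)} = 60 + \frac{1}{2 \left(-5 - 15\right)} = 60 + \frac{1}{2 \left(-20\right)} = 60 + \frac{1}{2} \left(- \frac{1}{20}\right) = 60 - \frac{1}{40} = \frac{2399}{40}$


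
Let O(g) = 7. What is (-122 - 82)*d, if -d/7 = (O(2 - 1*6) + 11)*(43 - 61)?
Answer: -462672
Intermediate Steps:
d = 2268 (d = -7*(7 + 11)*(43 - 61) = -126*(-18) = -7*(-324) = 2268)
(-122 - 82)*d = (-122 - 82)*2268 = -204*2268 = -462672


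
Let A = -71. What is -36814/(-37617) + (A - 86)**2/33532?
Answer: 2161668481/1261373244 ≈ 1.7137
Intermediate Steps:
-36814/(-37617) + (A - 86)**2/33532 = -36814/(-37617) + (-71 - 86)**2/33532 = -36814*(-1/37617) + (-157)**2*(1/33532) = 36814/37617 + 24649*(1/33532) = 36814/37617 + 24649/33532 = 2161668481/1261373244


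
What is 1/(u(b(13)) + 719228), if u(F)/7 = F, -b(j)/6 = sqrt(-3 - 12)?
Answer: 179807/129322235611 + 21*I*sqrt(15)/258644471222 ≈ 1.3904e-6 + 3.1446e-10*I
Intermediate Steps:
b(j) = -6*I*sqrt(15) (b(j) = -6*sqrt(-3 - 12) = -6*I*sqrt(15))
u(F) = 7*F
1/(u(b(13)) + 719228) = 1/(7*(-6*I*sqrt(15)) + 719228) = 1/(-42*I*sqrt(15) + 719228) = 1/(719228 - 42*I*sqrt(15))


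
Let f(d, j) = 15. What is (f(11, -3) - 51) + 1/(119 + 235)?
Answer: -12743/354 ≈ -35.997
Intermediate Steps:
(f(11, -3) - 51) + 1/(119 + 235) = (15 - 51) + 1/(119 + 235) = -36 + 1/354 = -12743/354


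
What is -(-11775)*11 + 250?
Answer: 129775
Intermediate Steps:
-(-11775)*11 + 250 = -471*(-275) + 250 = 129525 + 250 = 129775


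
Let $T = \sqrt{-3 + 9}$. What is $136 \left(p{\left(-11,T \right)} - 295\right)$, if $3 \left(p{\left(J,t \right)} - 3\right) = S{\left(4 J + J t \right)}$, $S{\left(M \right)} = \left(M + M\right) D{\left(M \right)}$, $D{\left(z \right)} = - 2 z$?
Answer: $- \frac{1567264}{3} - \frac{526592 \sqrt{6}}{3} \approx -9.5238 \cdot 10^{5}$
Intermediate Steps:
$T = \sqrt{6} \approx 2.4495$
$S{\left(M \right)} = - 4 M^{2}$ ($S{\left(M \right)} = \left(M + M\right) \left(- 2 M\right) = 2 M \left(- 2 M\right) = - 4 M^{2}$)
$p{\left(J,t \right)} = 3 - \frac{4 \left(4 J + J t\right)^{2}}{3}$ ($p{\left(J,t \right)} = 3 + \frac{\left(-4\right) \left(4 J + J t\right)^{2}}{3} = 3 - \frac{4 \left(4 J + J t\right)^{2}}{3}$)
$136 \left(p{\left(-11,T \right)} - 295\right) = 136 \left(\left(3 - \frac{4 \left(-11\right)^{2} \left(4 + \sqrt{6}\right)^{2}}{3}\right) - 295\right) = 136 \left(\left(3 - \frac{484 \left(4 + \sqrt{6}\right)^{2}}{3}\right) - 295\right) = 136 \left(-292 - \frac{484 \left(4 + \sqrt{6}\right)^{2}}{3}\right) = -39712 - \frac{65824 \left(4 + \sqrt{6}\right)^{2}}{3}$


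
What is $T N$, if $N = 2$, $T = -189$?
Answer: $-378$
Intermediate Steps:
$T N = \left(-189\right) 2 = -378$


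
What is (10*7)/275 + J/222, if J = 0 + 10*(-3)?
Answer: 243/2035 ≈ 0.11941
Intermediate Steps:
J = -30 (J = 0 - 30 = -30)
(10*7)/275 + J/222 = (10*7)/275 - 30/222 = 70*(1/275) - 30*1/222 = 14/55 - 5/37 = 243/2035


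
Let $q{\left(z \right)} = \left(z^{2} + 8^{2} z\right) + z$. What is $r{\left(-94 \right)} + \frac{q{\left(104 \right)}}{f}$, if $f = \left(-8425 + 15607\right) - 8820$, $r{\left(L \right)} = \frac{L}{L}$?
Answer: $- \frac{613}{63} \approx -9.7302$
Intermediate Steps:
$r{\left(L \right)} = 1$
$q{\left(z \right)} = z^{2} + 65 z$ ($q{\left(z \right)} = \left(z^{2} + 64 z\right) + z = z^{2} + 65 z$)
$f = -1638$ ($f = 7182 - 8820 = -1638$)
$r{\left(-94 \right)} + \frac{q{\left(104 \right)}}{f} = 1 + \frac{104 \left(65 + 104\right)}{-1638} = 1 + 104 \cdot 169 \left(- \frac{1}{1638}\right) = 1 + 17576 \left(- \frac{1}{1638}\right) = 1 - \frac{676}{63} = - \frac{613}{63}$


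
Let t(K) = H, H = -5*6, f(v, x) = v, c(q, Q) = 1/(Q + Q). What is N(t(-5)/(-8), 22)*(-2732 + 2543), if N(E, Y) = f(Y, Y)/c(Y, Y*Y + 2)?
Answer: -4041576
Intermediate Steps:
c(q, Q) = 1/(2*Q)
H = -30
t(K) = -30
N(E, Y) = Y*(4 + 2*Y**2) (N(E, Y) = Y/((1/(2*(Y*Y + 2)))) = Y/((1/(2*(Y**2 + 2)))) = Y/((1/(2*(2 + Y**2)))) = Y*(4 + 2*Y**2))
N(t(-5)/(-8), 22)*(-2732 + 2543) = (2*22*(2 + 22**2))*(-2732 + 2543) = (2*22*(2 + 484))*(-189) = (2*22*486)*(-189) = 21384*(-189) = -4041576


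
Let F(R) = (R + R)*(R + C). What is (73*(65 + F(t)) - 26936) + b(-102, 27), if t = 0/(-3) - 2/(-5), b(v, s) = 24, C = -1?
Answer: -555051/25 ≈ -22202.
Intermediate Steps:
t = ⅖ (t = 0*(-⅓) - 2*(-⅕) = 0 + ⅖ = ⅖ ≈ 0.40000)
F(R) = 2*R*(-1 + R) (F(R) = (R + R)*(R - 1) = (2*R)*(-1 + R) = 2*R*(-1 + R))
(73*(65 + F(t)) - 26936) + b(-102, 27) = (73*(65 + 2*(⅖)*(-1 + ⅖)) - 26936) + 24 = (73*(65 + 2*(⅖)*(-⅗)) - 26936) + 24 = (73*(65 - 12/25) - 26936) + 24 = (73*(1613/25) - 26936) + 24 = (117749/25 - 26936) + 24 = -555651/25 + 24 = -555051/25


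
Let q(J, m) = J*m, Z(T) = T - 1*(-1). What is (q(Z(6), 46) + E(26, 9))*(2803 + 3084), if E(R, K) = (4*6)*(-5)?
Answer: 1189174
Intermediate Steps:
Z(T) = 1 + T (Z(T) = T + 1 = 1 + T)
E(R, K) = -120 (E(R, K) = 24*(-5) = -120)
(q(Z(6), 46) + E(26, 9))*(2803 + 3084) = ((1 + 6)*46 - 120)*(2803 + 3084) = (7*46 - 120)*5887 = (322 - 120)*5887 = 202*5887 = 1189174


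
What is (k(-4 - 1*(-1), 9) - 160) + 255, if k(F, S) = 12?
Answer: 107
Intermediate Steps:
(k(-4 - 1*(-1), 9) - 160) + 255 = (12 - 160) + 255 = -148 + 255 = 107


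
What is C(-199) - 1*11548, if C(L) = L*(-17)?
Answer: -8165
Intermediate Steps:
C(L) = -17*L
C(-199) - 1*11548 = -17*(-199) - 1*11548 = 3383 - 11548 = -8165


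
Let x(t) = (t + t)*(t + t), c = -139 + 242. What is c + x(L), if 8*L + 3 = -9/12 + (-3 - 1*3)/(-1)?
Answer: 26449/256 ≈ 103.32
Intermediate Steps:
c = 103
L = 9/32 (L = -3/8 + (-9/12 + (-3 - 1*3)/(-1))/8 = -3/8 + (-9*1/12 + (-3 - 3)*(-1))/8 = -3/8 + (-3/4 - 6*(-1))/8 = -3/8 + (-3/4 + 6)/8 = -3/8 + (1/8)*(21/4) = -3/8 + 21/32 = 9/32 ≈ 0.28125)
x(t) = 4*t**2 (x(t) = (2*t)*(2*t) = 4*t**2)
c + x(L) = 103 + 4*(9/32)**2 = 103 + 4*(81/1024) = 103 + 81/256 = 26449/256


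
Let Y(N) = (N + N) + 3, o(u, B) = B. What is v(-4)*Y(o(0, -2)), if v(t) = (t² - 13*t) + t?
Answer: -64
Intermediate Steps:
Y(N) = 3 + 2*N (Y(N) = 2*N + 3 = 3 + 2*N)
v(t) = t² - 12*t
v(-4)*Y(o(0, -2)) = (-4*(-12 - 4))*(3 + 2*(-2)) = (-4*(-16))*(3 - 4) = 64*(-1) = -64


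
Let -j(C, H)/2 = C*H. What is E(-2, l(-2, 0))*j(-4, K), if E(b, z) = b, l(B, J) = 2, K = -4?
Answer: 64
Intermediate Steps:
j(C, H) = -2*C*H
E(-2, l(-2, 0))*j(-4, K) = -(-4)*(-4)*(-4) = -2*(-32) = 64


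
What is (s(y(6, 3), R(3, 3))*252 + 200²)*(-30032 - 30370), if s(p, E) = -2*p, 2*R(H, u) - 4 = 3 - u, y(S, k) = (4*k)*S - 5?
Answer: -376425264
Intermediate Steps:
y(S, k) = -5 + 4*S*k (y(S, k) = 4*S*k - 5 = -5 + 4*S*k)
R(H, u) = 7/2 - u/2 (R(H, u) = 2 + (3 - u)/2 = 2 + (3/2 - u/2) = 7/2 - u/2)
(s(y(6, 3), R(3, 3))*252 + 200²)*(-30032 - 30370) = (-2*(-5 + 4*6*3)*252 + 200²)*(-30032 - 30370) = (-2*(-5 + 72)*252 + 40000)*(-60402) = (-2*67*252 + 40000)*(-60402) = (-134*252 + 40000)*(-60402) = (-33768 + 40000)*(-60402) = 6232*(-60402) = -376425264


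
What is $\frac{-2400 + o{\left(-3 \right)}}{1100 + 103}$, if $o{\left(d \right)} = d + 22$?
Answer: $- \frac{2381}{1203} \approx -1.9792$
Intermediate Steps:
$o{\left(d \right)} = 22 + d$
$\frac{-2400 + o{\left(-3 \right)}}{1100 + 103} = \frac{-2400 + \left(22 - 3\right)}{1100 + 103} = \frac{-2400 + 19}{1203} = \left(-2381\right) \frac{1}{1203} = - \frac{2381}{1203}$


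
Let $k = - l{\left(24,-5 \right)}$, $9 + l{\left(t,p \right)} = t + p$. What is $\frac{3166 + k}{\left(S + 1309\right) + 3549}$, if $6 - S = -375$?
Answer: $\frac{3156}{5239} \approx 0.6024$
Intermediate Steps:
$S = 381$ ($S = 6 - -375 = 6 + 375 = 381$)
$l{\left(t,p \right)} = -9 + p + t$ ($l{\left(t,p \right)} = -9 + \left(t + p\right) = -9 + \left(p + t\right) = -9 + p + t$)
$k = -10$ ($k = - (-9 - 5 + 24) = \left(-1\right) 10 = -10$)
$\frac{3166 + k}{\left(S + 1309\right) + 3549} = \frac{3166 - 10}{\left(381 + 1309\right) + 3549} = \frac{3156}{1690 + 3549} = \frac{3156}{5239}$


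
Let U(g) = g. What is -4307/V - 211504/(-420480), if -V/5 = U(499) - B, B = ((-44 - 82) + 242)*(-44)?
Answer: 96703649/147246840 ≈ 0.65674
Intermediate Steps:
B = -5104 (B = (-126 + 242)*(-44) = 116*(-44) = -5104)
V = -28015 (V = -5*(499 - 1*(-5104)) = -5*(499 + 5104) = -5*5603 = -28015)
-4307/V - 211504/(-420480) = -4307/(-28015) - 211504/(-420480) = -4307*(-1/28015) - 211504*(-1/420480) = 4307/28015 + 13219/26280 = 96703649/147246840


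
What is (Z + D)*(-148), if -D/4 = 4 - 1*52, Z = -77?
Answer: -17020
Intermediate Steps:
D = 192 (D = -4*(4 - 1*52) = -4*(4 - 52) = -4*(-48) = 192)
(Z + D)*(-148) = (-77 + 192)*(-148) = 115*(-148) = -17020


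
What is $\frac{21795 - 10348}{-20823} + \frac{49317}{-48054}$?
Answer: $- \frac{525667343}{333542814} \approx -1.576$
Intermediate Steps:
$\frac{21795 - 10348}{-20823} + \frac{49317}{-48054} = 11447 \left(- \frac{1}{20823}\right) + 49317 \left(- \frac{1}{48054}\right) = - \frac{11447}{20823} - \frac{16439}{16018} = - \frac{525667343}{333542814}$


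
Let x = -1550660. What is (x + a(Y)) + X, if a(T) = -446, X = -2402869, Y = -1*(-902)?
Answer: -3953975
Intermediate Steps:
Y = 902
(x + a(Y)) + X = (-1550660 - 446) - 2402869 = -1551106 - 2402869 = -3953975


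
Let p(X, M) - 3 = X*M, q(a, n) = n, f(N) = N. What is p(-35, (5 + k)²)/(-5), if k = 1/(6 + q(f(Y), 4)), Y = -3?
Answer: 18147/100 ≈ 181.47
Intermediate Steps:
k = ⅒ (k = 1/(6 + 4) = 1/10 = ⅒ ≈ 0.10000)
p(X, M) = 3 + M*X (p(X, M) = 3 + X*M = 3 + M*X)
p(-35, (5 + k)²)/(-5) = (3 + (5 + ⅒)²*(-35))/(-5) = (3 + (51/10)²*(-35))*(-⅕) = (3 + (2601/100)*(-35))*(-⅕) = (3 - 18207/20)*(-⅕) = -18147/20*(-⅕) = 18147/100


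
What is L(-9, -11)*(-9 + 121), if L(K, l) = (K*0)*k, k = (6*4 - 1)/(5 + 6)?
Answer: 0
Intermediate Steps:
k = 23/11 (k = (24 - 1)/11 = 23*(1/11) = 23/11 ≈ 2.0909)
L(K, l) = 0 (L(K, l) = (K*0)*(23/11) = 0*(23/11) = 0)
L(-9, -11)*(-9 + 121) = 0*(-9 + 121) = 0*112 = 0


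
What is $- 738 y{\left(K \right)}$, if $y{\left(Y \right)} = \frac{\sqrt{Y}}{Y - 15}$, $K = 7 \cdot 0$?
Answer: $0$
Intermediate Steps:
$K = 0$
$y{\left(Y \right)} = \frac{\sqrt{Y}}{-15 + Y}$
$- 738 y{\left(K \right)} = - 738 \frac{\sqrt{0}}{-15 + 0} = - 738 \frac{0}{-15} = - 738 \cdot 0 \left(- \frac{1}{15}\right) = \left(-738\right) 0 = 0$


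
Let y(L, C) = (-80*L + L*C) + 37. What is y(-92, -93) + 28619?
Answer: 44572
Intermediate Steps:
y(L, C) = 37 - 80*L + C*L (y(L, C) = (-80*L + C*L) + 37 = 37 - 80*L + C*L)
y(-92, -93) + 28619 = (37 - 80*(-92) - 93*(-92)) + 28619 = (37 + 7360 + 8556) + 28619 = 15953 + 28619 = 44572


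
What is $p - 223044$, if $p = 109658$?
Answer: $-113386$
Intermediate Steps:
$p - 223044 = 109658 - 223044 = -113386$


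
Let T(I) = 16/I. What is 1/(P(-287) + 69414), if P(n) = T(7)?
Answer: 7/485914 ≈ 1.4406e-5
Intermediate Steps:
P(n) = 16/7
1/(P(-287) + 69414) = 1/(16/7 + 69414) = 1/(485914/7) = 7/485914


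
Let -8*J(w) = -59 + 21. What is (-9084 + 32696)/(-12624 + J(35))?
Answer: -94448/50477 ≈ -1.8711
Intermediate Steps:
J(w) = 19/4 (J(w) = -(-59 + 21)/8 = -⅛*(-38) = 19/4)
(-9084 + 32696)/(-12624 + J(35)) = (-9084 + 32696)/(-12624 + 19/4) = 23612/(-50477/4) = 23612*(-4/50477) = -94448/50477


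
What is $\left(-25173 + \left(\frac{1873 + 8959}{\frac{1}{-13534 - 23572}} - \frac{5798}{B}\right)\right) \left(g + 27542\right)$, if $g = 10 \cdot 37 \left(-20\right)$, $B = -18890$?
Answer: $- \frac{76468847388472692}{9445} \approx -8.0962 \cdot 10^{12}$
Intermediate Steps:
$g = -7400$ ($g = 370 \left(-20\right) = -7400$)
$\left(-25173 + \left(\frac{1873 + 8959}{\frac{1}{-13534 - 23572}} - \frac{5798}{B}\right)\right) \left(g + 27542\right) = \left(-25173 + \left(\frac{1873 + 8959}{\frac{1}{-13534 - 23572}} - \frac{5798}{-18890}\right)\right) \left(-7400 + 27542\right) = \left(-25173 + \left(\frac{10832}{\frac{1}{-37106}} - - \frac{2899}{9445}\right)\right) 20142 = \left(-25173 + \left(\frac{10832}{- \frac{1}{37106}} + \frac{2899}{9445}\right)\right) 20142 = \left(-25173 + \left(10832 \left(-37106\right) + \frac{2899}{9445}\right)\right) 20142 = \left(-25173 + \left(-401932192 + \frac{2899}{9445}\right)\right) 20142 = \left(-25173 - \frac{3796249550541}{9445}\right) 20142 = \left(- \frac{3796487309526}{9445}\right) 20142 = - \frac{76468847388472692}{9445}$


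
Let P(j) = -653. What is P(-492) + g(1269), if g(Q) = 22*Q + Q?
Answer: 28534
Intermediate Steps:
g(Q) = 23*Q
P(-492) + g(1269) = -653 + 23*1269 = -653 + 29187 = 28534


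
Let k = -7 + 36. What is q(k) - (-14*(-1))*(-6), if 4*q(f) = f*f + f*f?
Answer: 1009/2 ≈ 504.50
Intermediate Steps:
k = 29
q(f) = f²/2 (q(f) = (f*f + f*f)/4 = (f² + f²)/4 = (2*f²)/4 = f²/2)
q(k) - (-14*(-1))*(-6) = (½)*29² - (-14*(-1))*(-6) = (½)*841 - 14*(-6) = 841/2 - 1*(-84) = 841/2 + 84 = 1009/2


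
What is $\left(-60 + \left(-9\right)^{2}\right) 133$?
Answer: $2793$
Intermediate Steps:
$\left(-60 + \left(-9\right)^{2}\right) 133 = \left(-60 + 81\right) 133 = 21 \cdot 133 = 2793$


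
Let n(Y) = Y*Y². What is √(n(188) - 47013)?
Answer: √6597659 ≈ 2568.6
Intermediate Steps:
n(Y) = Y³
√(n(188) - 47013) = √(188³ - 47013) = √(6644672 - 47013) = √6597659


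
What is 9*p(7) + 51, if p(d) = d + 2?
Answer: 132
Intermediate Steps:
p(d) = 2 + d
9*p(7) + 51 = 9*(2 + 7) + 51 = 9*9 + 51 = 81 + 51 = 132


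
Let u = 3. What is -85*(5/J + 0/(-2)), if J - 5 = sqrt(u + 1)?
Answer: -425/7 ≈ -60.714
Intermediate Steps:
J = 7 (J = 5 + sqrt(3 + 1) = 5 + sqrt(4) = 5 + 2 = 7)
-85*(5/J + 0/(-2)) = -85*(5/7 + 0/(-2)) = -85*(5*(1/7) + 0*(-1/2)) = -85*(5/7 + 0) = -85*5/7 = -425/7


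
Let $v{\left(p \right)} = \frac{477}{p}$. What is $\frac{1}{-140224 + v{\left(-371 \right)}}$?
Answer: $- \frac{7}{981577} \approx -7.1314 \cdot 10^{-6}$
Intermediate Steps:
$\frac{1}{-140224 + v{\left(-371 \right)}} = \frac{1}{-140224 + \frac{477}{-371}} = \frac{1}{-140224 + 477 \left(- \frac{1}{371}\right)} = \frac{1}{-140224 - \frac{9}{7}} = \frac{1}{- \frac{981577}{7}} = - \frac{7}{981577}$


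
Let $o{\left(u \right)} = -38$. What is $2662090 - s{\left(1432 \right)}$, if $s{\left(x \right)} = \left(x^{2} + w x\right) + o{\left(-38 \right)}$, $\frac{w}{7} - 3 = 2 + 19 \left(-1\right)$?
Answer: $751840$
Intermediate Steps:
$w = -98$ ($w = 21 + 7 \left(2 + 19 \left(-1\right)\right) = 21 + 7 \left(2 - 19\right) = 21 + 7 \left(-17\right) = 21 - 119 = -98$)
$s{\left(x \right)} = -38 + x^{2} - 98 x$ ($s{\left(x \right)} = \left(x^{2} - 98 x\right) - 38 = -38 + x^{2} - 98 x$)
$2662090 - s{\left(1432 \right)} = 2662090 - \left(-38 + 1432^{2} - 140336\right) = 2662090 - \left(-38 + 2050624 - 140336\right) = 2662090 - 1910250 = 751840$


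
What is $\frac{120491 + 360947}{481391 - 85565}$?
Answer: $\frac{240719}{197913} \approx 1.2163$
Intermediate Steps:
$\frac{120491 + 360947}{481391 - 85565} = \frac{481438}{481391 - 85565} = \frac{481438}{395826} = 481438 \cdot \frac{1}{395826} = \frac{240719}{197913}$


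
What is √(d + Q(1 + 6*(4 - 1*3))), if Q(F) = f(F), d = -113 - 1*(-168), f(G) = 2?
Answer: √57 ≈ 7.5498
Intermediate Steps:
d = 55 (d = -113 + 168 = 55)
Q(F) = 2
√(d + Q(1 + 6*(4 - 1*3))) = √(55 + 2) = √57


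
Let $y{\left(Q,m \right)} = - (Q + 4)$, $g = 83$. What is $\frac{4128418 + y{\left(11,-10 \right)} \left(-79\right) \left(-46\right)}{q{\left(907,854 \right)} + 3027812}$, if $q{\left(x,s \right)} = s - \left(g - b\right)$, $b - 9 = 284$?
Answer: $\frac{1018477}{757219} \approx 1.345$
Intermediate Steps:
$b = 293$ ($b = 9 + 284 = 293$)
$y{\left(Q,m \right)} = -4 - Q$ ($y{\left(Q,m \right)} = - (4 + Q) = -4 - Q$)
$q{\left(x,s \right)} = 210 + s$ ($q{\left(x,s \right)} = s - \left(83 - 293\right) = s - -210 = s + 210 = 210 + s$)
$\frac{4128418 + y{\left(11,-10 \right)} \left(-79\right) \left(-46\right)}{q{\left(907,854 \right)} + 3027812} = \frac{4128418 + \left(-4 - 11\right) \left(-79\right) \left(-46\right)}{\left(210 + 854\right) + 3027812} = \frac{4128418 + \left(-4 - 11\right) \left(-79\right) \left(-46\right)}{1064 + 3027812} = \frac{4128418 + \left(-15\right) \left(-79\right) \left(-46\right)}{3028876} = \left(4128418 + 1185 \left(-46\right)\right) \frac{1}{3028876} = \left(4128418 - 54510\right) \frac{1}{3028876} = 4073908 \cdot \frac{1}{3028876} = \frac{1018477}{757219}$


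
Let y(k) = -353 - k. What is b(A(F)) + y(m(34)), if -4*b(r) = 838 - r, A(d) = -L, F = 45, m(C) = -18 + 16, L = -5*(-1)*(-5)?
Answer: -2217/4 ≈ -554.25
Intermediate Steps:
L = -25 (L = 5*(-5) = -25)
m(C) = -2
A(d) = 25 (A(d) = -1*(-25) = 25)
b(r) = -419/2 + r/4 (b(r) = -(838 - r)/4 = -419/2 + r/4)
b(A(F)) + y(m(34)) = (-419/2 + (1/4)*25) + (-353 - 1*(-2)) = (-419/2 + 25/4) + (-353 + 2) = -813/4 - 351 = -2217/4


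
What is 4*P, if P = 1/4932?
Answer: 1/1233 ≈ 0.00081103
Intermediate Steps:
P = 1/4932 ≈ 0.00020276
4*P = 4*(1/4932) = 1/1233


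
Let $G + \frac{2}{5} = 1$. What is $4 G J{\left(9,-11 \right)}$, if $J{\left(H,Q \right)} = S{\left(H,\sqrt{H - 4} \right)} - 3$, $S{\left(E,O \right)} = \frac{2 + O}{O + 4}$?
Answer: $- \frac{72}{11} + \frac{24 \sqrt{5}}{55} \approx -5.5697$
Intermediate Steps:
$S{\left(E,O \right)} = \frac{2 + O}{4 + O}$
$G = \frac{3}{5}$ ($G = - \frac{2}{5} + 1 = \frac{3}{5} \approx 0.6$)
$J{\left(H,Q \right)} = -3 + \frac{2 + \sqrt{-4 + H}}{4 + \sqrt{-4 + H}}$ ($J{\left(H,Q \right)} = \frac{2 + \sqrt{H - 4}}{4 + \sqrt{H - 4}} - 3 = \frac{2 + \sqrt{-4 + H}}{4 + \sqrt{-4 + H}} - 3 = -3 + \frac{2 + \sqrt{-4 + H}}{4 + \sqrt{-4 + H}}$)
$4 G J{\left(9,-11 \right)} = 4 \cdot \frac{3}{5} \frac{2 \left(-5 - \sqrt{-4 + 9}\right)}{4 + \sqrt{-4 + 9}} = \frac{12 \frac{2 \left(-5 - \sqrt{5}\right)}{4 + \sqrt{5}}}{5} = \frac{24 \left(-5 - \sqrt{5}\right)}{5 \left(4 + \sqrt{5}\right)}$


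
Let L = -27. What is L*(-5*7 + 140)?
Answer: -2835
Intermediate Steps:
L*(-5*7 + 140) = -27*(-5*7 + 140) = -27*(-35 + 140) = -27*105 = -2835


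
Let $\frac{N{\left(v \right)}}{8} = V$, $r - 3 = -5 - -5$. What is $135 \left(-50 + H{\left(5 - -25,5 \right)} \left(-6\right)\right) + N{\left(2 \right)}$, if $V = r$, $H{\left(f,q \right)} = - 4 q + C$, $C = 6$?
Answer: $4614$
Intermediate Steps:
$H{\left(f,q \right)} = 6 - 4 q$ ($H{\left(f,q \right)} = - 4 q + 6 = 6 - 4 q$)
$r = 3$ ($r = 3 - 0 = 3 + \left(-5 + 5\right) = 3 + 0 = 3$)
$V = 3$
$N{\left(v \right)} = 24$ ($N{\left(v \right)} = 8 \cdot 3 = 24$)
$135 \left(-50 + H{\left(5 - -25,5 \right)} \left(-6\right)\right) + N{\left(2 \right)} = 135 \left(-50 + \left(6 - 20\right) \left(-6\right)\right) + 24 = 135 \left(-50 - -84\right) + 24 = 135 \left(-50 + 84\right) + 24 = 135 \cdot 34 + 24 = 4590 + 24 = 4614$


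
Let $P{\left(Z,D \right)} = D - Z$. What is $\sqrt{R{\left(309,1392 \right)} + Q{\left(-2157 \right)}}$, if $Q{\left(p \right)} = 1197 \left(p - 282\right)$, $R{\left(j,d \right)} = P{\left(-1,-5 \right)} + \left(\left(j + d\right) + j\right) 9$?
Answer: $i \sqrt{2901397} \approx 1703.3 i$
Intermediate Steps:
$R{\left(j,d \right)} = -4 + 9 d + 18 j$ ($R{\left(j,d \right)} = \left(-5 - -1\right) + \left(\left(j + d\right) + j\right) 9 = \left(-5 + 1\right) + \left(\left(d + j\right) + j\right) 9 = -4 + \left(d + 2 j\right) 9 = -4 + \left(9 d + 18 j\right) = -4 + 9 d + 18 j$)
$Q{\left(p \right)} = -337554 + 1197 p$ ($Q{\left(p \right)} = 1197 \left(-282 + p\right) = -337554 + 1197 p$)
$\sqrt{R{\left(309,1392 \right)} + Q{\left(-2157 \right)}} = \sqrt{\left(-4 + 9 \cdot 1392 + 18 \cdot 309\right) + \left(-337554 + 1197 \left(-2157\right)\right)} = \sqrt{\left(-4 + 12528 + 5562\right) - 2919483} = \sqrt{18086 - 2919483} = \sqrt{-2901397} = i \sqrt{2901397}$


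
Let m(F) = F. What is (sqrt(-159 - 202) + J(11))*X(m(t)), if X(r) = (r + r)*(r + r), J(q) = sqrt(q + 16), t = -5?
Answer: 300*sqrt(3) + 1900*I ≈ 519.62 + 1900.0*I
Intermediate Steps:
J(q) = sqrt(16 + q)
X(r) = 4*r**2 (X(r) = (2*r)*(2*r) = 4*r**2)
(sqrt(-159 - 202) + J(11))*X(m(t)) = (sqrt(-159 - 202) + sqrt(16 + 11))*(4*(-5)**2) = (sqrt(-361) + sqrt(27))*(4*25) = (19*I + 3*sqrt(3))*100 = (3*sqrt(3) + 19*I)*100 = 300*sqrt(3) + 1900*I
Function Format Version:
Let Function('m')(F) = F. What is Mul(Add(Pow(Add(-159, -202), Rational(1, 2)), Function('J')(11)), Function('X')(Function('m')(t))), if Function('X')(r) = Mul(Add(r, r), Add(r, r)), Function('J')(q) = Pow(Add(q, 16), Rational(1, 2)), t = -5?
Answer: Add(Mul(300, Pow(3, Rational(1, 2))), Mul(1900, I)) ≈ Add(519.62, Mul(1900.0, I))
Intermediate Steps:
Function('J')(q) = Pow(Add(16, q), Rational(1, 2))
Function('X')(r) = Mul(4, Pow(r, 2)) (Function('X')(r) = Mul(Mul(2, r), Mul(2, r)) = Mul(4, Pow(r, 2)))
Mul(Add(Pow(Add(-159, -202), Rational(1, 2)), Function('J')(11)), Function('X')(Function('m')(t))) = Mul(Add(Pow(Add(-159, -202), Rational(1, 2)), Pow(Add(16, 11), Rational(1, 2))), Mul(4, Pow(-5, 2))) = Mul(Add(Pow(-361, Rational(1, 2)), Pow(27, Rational(1, 2))), Mul(4, 25)) = Mul(Add(Mul(19, I), Mul(3, Pow(3, Rational(1, 2)))), 100) = Mul(Add(Mul(3, Pow(3, Rational(1, 2))), Mul(19, I)), 100) = Add(Mul(300, Pow(3, Rational(1, 2))), Mul(1900, I))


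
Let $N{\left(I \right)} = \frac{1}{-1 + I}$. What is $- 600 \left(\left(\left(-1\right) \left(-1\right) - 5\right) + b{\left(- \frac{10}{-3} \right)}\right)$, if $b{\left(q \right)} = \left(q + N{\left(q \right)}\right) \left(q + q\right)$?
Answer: $- \frac{265600}{21} \approx -12648.0$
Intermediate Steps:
$b{\left(q \right)} = 2 q \left(q + \frac{1}{-1 + q}\right)$ ($b{\left(q \right)} = \left(q + \frac{1}{-1 + q}\right) \left(q + q\right) = \left(q + \frac{1}{-1 + q}\right) 2 q = 2 q \left(q + \frac{1}{-1 + q}\right)$)
$- 600 \left(\left(\left(-1\right) \left(-1\right) - 5\right) + b{\left(- \frac{10}{-3} \right)}\right) = - 600 \left(\left(\left(-1\right) \left(-1\right) - 5\right) + \frac{2 \left(- \frac{10}{-3}\right) \left(1 + - \frac{10}{-3} \left(-1 - \frac{10}{-3}\right)\right)}{-1 - \frac{10}{-3}}\right) = - 600 \left(\left(1 - 5\right) + \frac{2 \left(\left(-10\right) \left(- \frac{1}{3}\right)\right) \left(1 + \left(-10\right) \left(- \frac{1}{3}\right) \left(-1 - - \frac{10}{3}\right)\right)}{-1 - - \frac{10}{3}}\right) = - 600 \left(-4 + 2 \cdot \frac{10}{3} \frac{1}{-1 + \frac{10}{3}} \left(1 + \frac{10 \left(-1 + \frac{10}{3}\right)}{3}\right)\right) = - 600 \left(-4 + 2 \cdot \frac{10}{3} \frac{1}{\frac{7}{3}} \left(1 + \frac{10}{3} \cdot \frac{7}{3}\right)\right) = - 600 \left(-4 + 2 \cdot \frac{10}{3} \cdot \frac{3}{7} \left(1 + \frac{70}{9}\right)\right) = - 600 \left(-4 + 2 \cdot \frac{10}{3} \cdot \frac{3}{7} \cdot \frac{79}{9}\right) = - 600 \left(-4 + \frac{1580}{63}\right) = \left(-600\right) \frac{1328}{63} = - \frac{265600}{21}$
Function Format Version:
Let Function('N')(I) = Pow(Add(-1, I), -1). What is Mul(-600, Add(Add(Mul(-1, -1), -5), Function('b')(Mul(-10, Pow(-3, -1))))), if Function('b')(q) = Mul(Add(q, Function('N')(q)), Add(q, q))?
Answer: Rational(-265600, 21) ≈ -12648.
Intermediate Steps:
Function('b')(q) = Mul(2, q, Add(q, Pow(Add(-1, q), -1))) (Function('b')(q) = Mul(Add(q, Pow(Add(-1, q), -1)), Add(q, q)) = Mul(Add(q, Pow(Add(-1, q), -1)), Mul(2, q)) = Mul(2, q, Add(q, Pow(Add(-1, q), -1))))
Mul(-600, Add(Add(Mul(-1, -1), -5), Function('b')(Mul(-10, Pow(-3, -1))))) = Mul(-600, Add(Add(Mul(-1, -1), -5), Mul(2, Mul(-10, Pow(-3, -1)), Pow(Add(-1, Mul(-10, Pow(-3, -1))), -1), Add(1, Mul(Mul(-10, Pow(-3, -1)), Add(-1, Mul(-10, Pow(-3, -1)))))))) = Mul(-600, Add(Add(1, -5), Mul(2, Mul(-10, Rational(-1, 3)), Pow(Add(-1, Mul(-10, Rational(-1, 3))), -1), Add(1, Mul(Mul(-10, Rational(-1, 3)), Add(-1, Mul(-10, Rational(-1, 3)))))))) = Mul(-600, Add(-4, Mul(2, Rational(10, 3), Pow(Add(-1, Rational(10, 3)), -1), Add(1, Mul(Rational(10, 3), Add(-1, Rational(10, 3))))))) = Mul(-600, Add(-4, Mul(2, Rational(10, 3), Pow(Rational(7, 3), -1), Add(1, Mul(Rational(10, 3), Rational(7, 3)))))) = Mul(-600, Add(-4, Mul(2, Rational(10, 3), Rational(3, 7), Add(1, Rational(70, 9))))) = Mul(-600, Add(-4, Mul(2, Rational(10, 3), Rational(3, 7), Rational(79, 9)))) = Mul(-600, Add(-4, Rational(1580, 63))) = Mul(-600, Rational(1328, 63)) = Rational(-265600, 21)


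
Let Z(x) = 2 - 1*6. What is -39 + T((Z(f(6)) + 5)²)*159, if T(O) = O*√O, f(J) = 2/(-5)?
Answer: 120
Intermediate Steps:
f(J) = -⅖ (f(J) = 2*(-⅕) = -⅖)
Z(x) = -4 (Z(x) = 2 - 6 = -4)
T(O) = O^(3/2)
-39 + T((Z(f(6)) + 5)²)*159 = -39 + ((-4 + 5)²)^(3/2)*159 = -39 + (1²)^(3/2)*159 = -39 + 1^(3/2)*159 = -39 + 1*159 = -39 + 159 = 120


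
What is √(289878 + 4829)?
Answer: √294707 ≈ 542.87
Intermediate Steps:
√(289878 + 4829) = √294707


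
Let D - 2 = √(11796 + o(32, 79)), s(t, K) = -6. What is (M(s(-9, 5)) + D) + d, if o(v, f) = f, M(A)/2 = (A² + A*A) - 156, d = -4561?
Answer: -4727 + 25*√19 ≈ -4618.0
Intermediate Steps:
M(A) = -312 + 4*A² (M(A) = 2*((A² + A*A) - 156) = 2*((A² + A²) - 156) = 2*(2*A² - 156) = 2*(-156 + 2*A²) = -312 + 4*A²)
D = 2 + 25*√19 (D = 2 + √(11796 + 79) = 2 + √11875 = 2 + 25*√19 ≈ 110.97)
(M(s(-9, 5)) + D) + d = ((-312 + 4*(-6)²) + (2 + 25*√19)) - 4561 = ((-312 + 4*36) + (2 + 25*√19)) - 4561 = ((-312 + 144) + (2 + 25*√19)) - 4561 = (-168 + (2 + 25*√19)) - 4561 = (-166 + 25*√19) - 4561 = -4727 + 25*√19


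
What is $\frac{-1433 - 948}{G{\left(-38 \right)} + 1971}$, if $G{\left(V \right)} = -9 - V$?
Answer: $- \frac{2381}{2000} \approx -1.1905$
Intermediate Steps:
$\frac{-1433 - 948}{G{\left(-38 \right)} + 1971} = \frac{-1433 - 948}{\left(-9 - -38\right) + 1971} = - \frac{2381}{\left(-9 + 38\right) + 1971} = - \frac{2381}{29 + 1971} = - \frac{2381}{2000}$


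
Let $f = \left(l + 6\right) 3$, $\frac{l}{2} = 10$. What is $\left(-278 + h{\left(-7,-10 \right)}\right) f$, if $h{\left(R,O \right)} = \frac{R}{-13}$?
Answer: $-21642$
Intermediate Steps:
$h{\left(R,O \right)} = - \frac{R}{13}$ ($h{\left(R,O \right)} = R \left(- \frac{1}{13}\right) = - \frac{R}{13}$)
$l = 20$ ($l = 2 \cdot 10 = 20$)
$f = 78$ ($f = \left(20 + 6\right) 3 = 26 \cdot 3 = 78$)
$\left(-278 + h{\left(-7,-10 \right)}\right) f = \left(-278 - - \frac{7}{13}\right) 78 = \left(-278 + \frac{7}{13}\right) 78 = \left(- \frac{3607}{13}\right) 78 = -21642$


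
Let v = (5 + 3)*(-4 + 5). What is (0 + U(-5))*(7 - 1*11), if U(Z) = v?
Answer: -32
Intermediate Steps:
v = 8 (v = 8*1 = 8)
U(Z) = 8
(0 + U(-5))*(7 - 1*11) = (0 + 8)*(7 - 1*11) = 8*(7 - 11) = 8*(-4) = -32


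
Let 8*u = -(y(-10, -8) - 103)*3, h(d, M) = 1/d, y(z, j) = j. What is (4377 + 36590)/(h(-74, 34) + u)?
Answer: 12126232/12317 ≈ 984.51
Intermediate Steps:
u = 333/8 (u = (-(-8 - 103)*3)/8 = (-(-111)*3)/8 = (-1*(-333))/8 = (1/8)*333 = 333/8 ≈ 41.625)
(4377 + 36590)/(h(-74, 34) + u) = (4377 + 36590)/(1/(-74) + 333/8) = 40967/(-1/74 + 333/8) = 40967/(12317/296) = 40967*(296/12317) = 12126232/12317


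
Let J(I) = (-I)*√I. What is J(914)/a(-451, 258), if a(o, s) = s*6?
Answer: -457*√914/774 ≈ -17.850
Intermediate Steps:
J(I) = -I^(3/2)
a(o, s) = 6*s
J(914)/a(-451, 258) = (-914^(3/2))/((6*258)) = -914*√914/1548 = -914*√914*(1/1548) = -457*√914/774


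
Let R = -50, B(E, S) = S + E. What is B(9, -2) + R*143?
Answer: -7143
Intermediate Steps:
B(E, S) = E + S
B(9, -2) + R*143 = (9 - 2) - 50*143 = 7 - 7150 = -7143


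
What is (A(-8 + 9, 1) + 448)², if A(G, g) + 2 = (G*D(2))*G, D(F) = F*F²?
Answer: 206116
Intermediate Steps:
D(F) = F³
A(G, g) = -2 + 8*G² (A(G, g) = -2 + (G*2³)*G = -2 + (G*8)*G = -2 + (8*G)*G = -2 + 8*G²)
(A(-8 + 9, 1) + 448)² = ((-2 + 8*(-8 + 9)²) + 448)² = ((-2 + 8*1²) + 448)² = ((-2 + 8*1) + 448)² = ((-2 + 8) + 448)² = (6 + 448)² = 454² = 206116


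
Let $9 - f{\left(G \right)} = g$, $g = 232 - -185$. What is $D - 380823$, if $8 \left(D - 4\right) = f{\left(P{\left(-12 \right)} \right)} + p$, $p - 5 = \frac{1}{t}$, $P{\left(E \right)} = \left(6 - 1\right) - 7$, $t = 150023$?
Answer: $- \frac{114278332491}{300046} \approx -3.8087 \cdot 10^{5}$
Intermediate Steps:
$g = 417$ ($g = 232 + 185 = 417$)
$P{\left(E \right)} = -2$ ($P{\left(E \right)} = 5 - 7 = -2$)
$f{\left(G \right)} = -408$ ($f{\left(G \right)} = 9 - 417 = -408$)
$p = \frac{750116}{150023}$ ($p = 5 + \frac{1}{150023} = \frac{750116}{150023} \approx 5.0$)
$D = - \frac{13914633}{300046}$ ($D = 4 + \frac{-408 + \frac{750116}{150023}}{8} = 4 + \frac{1}{8} \left(- \frac{60459268}{150023}\right) = 4 - \frac{15114817}{300046} = - \frac{13914633}{300046} \approx -46.375$)
$D - 380823 = - \frac{13914633}{300046} - 380823 = - \frac{114278332491}{300046}$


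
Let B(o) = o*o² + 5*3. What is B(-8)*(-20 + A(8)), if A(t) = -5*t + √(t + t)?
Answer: 27832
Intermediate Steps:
B(o) = 15 + o³ (B(o) = o³ + 15 = 15 + o³)
A(t) = -5*t + √2*√t (A(t) = -5*t + √(2*t) = -5*t + √2*√t)
B(-8)*(-20 + A(8)) = (15 + (-8)³)*(-20 + (-5*8 + √2*√8)) = (15 - 512)*(-20 + (-40 + √2*(2*√2))) = -497*(-20 + (-40 + 4)) = -497*(-20 - 36) = -497*(-56) = 27832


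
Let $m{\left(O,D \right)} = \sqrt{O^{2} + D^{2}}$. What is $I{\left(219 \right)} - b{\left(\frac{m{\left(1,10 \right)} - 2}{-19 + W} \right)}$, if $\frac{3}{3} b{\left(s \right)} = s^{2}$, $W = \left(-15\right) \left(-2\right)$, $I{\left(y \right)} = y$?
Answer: $\frac{26394}{121} + \frac{4 \sqrt{101}}{121} \approx 218.46$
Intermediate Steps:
$m{\left(O,D \right)} = \sqrt{D^{2} + O^{2}}$
$W = 30$
$b{\left(s \right)} = s^{2}$
$I{\left(219 \right)} - b{\left(\frac{m{\left(1,10 \right)} - 2}{-19 + W} \right)} = 219 - \left(\frac{\sqrt{10^{2} + 1^{2}} - 2}{-19 + 30}\right)^{2} = 219 - \left(\frac{\sqrt{100 + 1} - 2}{11}\right)^{2} = 219 - \left(\left(\sqrt{101} - 2\right) \frac{1}{11}\right)^{2} = 219 - \left(\left(-2 + \sqrt{101}\right) \frac{1}{11}\right)^{2} = 219 - \left(- \frac{2}{11} + \frac{\sqrt{101}}{11}\right)^{2}$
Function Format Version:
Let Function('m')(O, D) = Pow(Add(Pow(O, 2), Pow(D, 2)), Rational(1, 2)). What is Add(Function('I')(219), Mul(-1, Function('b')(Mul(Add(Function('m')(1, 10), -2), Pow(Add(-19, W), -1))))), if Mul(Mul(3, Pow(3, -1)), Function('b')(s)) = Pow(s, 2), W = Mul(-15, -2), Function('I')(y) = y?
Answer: Add(Rational(26394, 121), Mul(Rational(4, 121), Pow(101, Rational(1, 2)))) ≈ 218.46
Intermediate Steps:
Function('m')(O, D) = Pow(Add(Pow(D, 2), Pow(O, 2)), Rational(1, 2))
W = 30
Function('b')(s) = Pow(s, 2)
Add(Function('I')(219), Mul(-1, Function('b')(Mul(Add(Function('m')(1, 10), -2), Pow(Add(-19, W), -1))))) = Add(219, Mul(-1, Pow(Mul(Add(Pow(Add(Pow(10, 2), Pow(1, 2)), Rational(1, 2)), -2), Pow(Add(-19, 30), -1)), 2))) = Add(219, Mul(-1, Pow(Mul(Add(Pow(Add(100, 1), Rational(1, 2)), -2), Pow(11, -1)), 2))) = Add(219, Mul(-1, Pow(Mul(Add(Pow(101, Rational(1, 2)), -2), Rational(1, 11)), 2))) = Add(219, Mul(-1, Pow(Mul(Add(-2, Pow(101, Rational(1, 2))), Rational(1, 11)), 2))) = Add(219, Mul(-1, Pow(Add(Rational(-2, 11), Mul(Rational(1, 11), Pow(101, Rational(1, 2)))), 2)))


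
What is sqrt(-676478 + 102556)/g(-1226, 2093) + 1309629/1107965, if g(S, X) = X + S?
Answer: 1309629/1107965 + I*sqrt(573922)/867 ≈ 1.182 + 0.87379*I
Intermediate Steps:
g(S, X) = S + X
sqrt(-676478 + 102556)/g(-1226, 2093) + 1309629/1107965 = sqrt(-676478 + 102556)/(-1226 + 2093) + 1309629/1107965 = sqrt(-573922)/867 + 1309629*(1/1107965) = (I*sqrt(573922))*(1/867) + 1309629/1107965 = I*sqrt(573922)/867 + 1309629/1107965 = 1309629/1107965 + I*sqrt(573922)/867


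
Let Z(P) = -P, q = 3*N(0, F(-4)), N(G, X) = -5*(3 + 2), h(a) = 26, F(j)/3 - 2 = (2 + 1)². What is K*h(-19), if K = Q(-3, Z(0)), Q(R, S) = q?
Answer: -1950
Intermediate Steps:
F(j) = 33 (F(j) = 6 + 3*(2 + 1)² = 6 + 3*3² = 6 + 3*9 = 6 + 27 = 33)
N(G, X) = -25 (N(G, X) = -5*5 = -25)
q = -75 (q = 3*(-25) = -75)
Q(R, S) = -75
K = -75
K*h(-19) = -75*26 = -1950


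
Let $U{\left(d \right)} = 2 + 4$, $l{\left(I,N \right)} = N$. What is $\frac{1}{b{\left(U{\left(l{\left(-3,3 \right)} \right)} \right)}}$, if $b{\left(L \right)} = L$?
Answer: $\frac{1}{6} \approx 0.16667$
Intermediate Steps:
$U{\left(d \right)} = 6$
$\frac{1}{b{\left(U{\left(l{\left(-3,3 \right)} \right)} \right)}} = \frac{1}{6}$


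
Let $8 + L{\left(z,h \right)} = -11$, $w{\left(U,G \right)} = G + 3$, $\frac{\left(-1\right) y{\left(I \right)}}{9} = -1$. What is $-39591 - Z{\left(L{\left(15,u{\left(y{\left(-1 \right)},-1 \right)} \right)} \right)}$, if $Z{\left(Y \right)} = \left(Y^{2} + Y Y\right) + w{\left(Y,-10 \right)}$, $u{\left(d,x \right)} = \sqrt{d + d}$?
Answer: $-40306$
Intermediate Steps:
$y{\left(I \right)} = 9$ ($y{\left(I \right)} = \left(-9\right) \left(-1\right) = 9$)
$u{\left(d,x \right)} = \sqrt{2} \sqrt{d}$ ($u{\left(d,x \right)} = \sqrt{2 d} = \sqrt{2} \sqrt{d}$)
$w{\left(U,G \right)} = 3 + G$
$L{\left(z,h \right)} = -19$ ($L{\left(z,h \right)} = -8 - 11 = -19$)
$Z{\left(Y \right)} = -7 + 2 Y^{2}$ ($Z{\left(Y \right)} = \left(Y^{2} + Y Y\right) + \left(3 - 10\right) = \left(Y^{2} + Y^{2}\right) - 7 = 2 Y^{2} - 7 = -7 + 2 Y^{2}$)
$-39591 - Z{\left(L{\left(15,u{\left(y{\left(-1 \right)},-1 \right)} \right)} \right)} = -39591 - \left(-7 + 2 \left(-19\right)^{2}\right) = -39591 - \left(-7 + 2 \cdot 361\right) = -39591 - \left(-7 + 722\right) = -39591 - 715 = -40306$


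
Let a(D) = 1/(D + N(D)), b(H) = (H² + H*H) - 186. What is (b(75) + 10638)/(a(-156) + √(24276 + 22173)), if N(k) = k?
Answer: 6771024/4521531455 + 6337678464*√5161/4521531455 ≈ 100.70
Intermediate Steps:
b(H) = -186 + 2*H² (b(H) = (H² + H²) - 186 = 2*H² - 186 = -186 + 2*H²)
a(D) = 1/(2*D) (a(D) = 1/(D + D) = 1/(2*D))
(b(75) + 10638)/(a(-156) + √(24276 + 22173)) = ((-186 + 2*75²) + 10638)/((½)/(-156) + √(24276 + 22173)) = ((-186 + 2*5625) + 10638)/((½)*(-1/156) + √46449) = ((-186 + 11250) + 10638)/(-1/312 + 3*√5161) = (11064 + 10638)/(-1/312 + 3*√5161) = 21702/(-1/312 + 3*√5161)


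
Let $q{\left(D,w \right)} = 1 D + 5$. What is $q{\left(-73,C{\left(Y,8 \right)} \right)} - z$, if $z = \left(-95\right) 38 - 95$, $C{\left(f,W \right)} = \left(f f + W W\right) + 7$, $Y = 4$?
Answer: $3637$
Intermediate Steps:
$C{\left(f,W \right)} = 7 + W^{2} + f^{2}$ ($C{\left(f,W \right)} = \left(f^{2} + W^{2}\right) + 7 = \left(W^{2} + f^{2}\right) + 7 = 7 + W^{2} + f^{2}$)
$z = -3705$ ($z = -3610 - 95 = -3705$)
$q{\left(D,w \right)} = 5 + D$ ($q{\left(D,w \right)} = D + 5 = 5 + D$)
$q{\left(-73,C{\left(Y,8 \right)} \right)} - z = \left(5 - 73\right) - -3705 = -68 + 3705 = 3637$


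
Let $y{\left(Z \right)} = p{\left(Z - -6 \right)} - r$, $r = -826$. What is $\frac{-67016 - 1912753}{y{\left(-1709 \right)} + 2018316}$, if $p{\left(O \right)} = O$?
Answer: $- \frac{1979769}{2017439} \approx -0.98133$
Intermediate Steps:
$y{\left(Z \right)} = 832 + Z$ ($y{\left(Z \right)} = \left(Z - -6\right) - -826 = \left(Z + 6\right) + 826 = \left(6 + Z\right) + 826 = 832 + Z$)
$\frac{-67016 - 1912753}{y{\left(-1709 \right)} + 2018316} = \frac{-67016 - 1912753}{\left(832 - 1709\right) + 2018316} = - \frac{1979769}{-877 + 2018316} = - \frac{1979769}{2017439}$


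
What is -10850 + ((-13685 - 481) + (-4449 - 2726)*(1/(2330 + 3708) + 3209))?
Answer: -139173437633/6038 ≈ -2.3050e+7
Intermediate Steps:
-10850 + ((-13685 - 481) + (-4449 - 2726)*(1/(2330 + 3708) + 3209)) = -10850 + (-14166 - 7175*(1/6038 + 3209)) = -10850 + (-14166 - 7175*19375943/6038) = -10850 + (-14166 - 139022391025/6038) = -10850 - 139107925333/6038 = -139173437633/6038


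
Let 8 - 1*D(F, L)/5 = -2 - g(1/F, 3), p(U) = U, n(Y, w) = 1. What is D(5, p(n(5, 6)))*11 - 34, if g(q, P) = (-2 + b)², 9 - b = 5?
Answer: 736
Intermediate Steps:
b = 4 (b = 9 - 1*5 = 9 - 5 = 4)
g(q, P) = 4 (g(q, P) = (-2 + 4)² = 2² = 4)
D(F, L) = 70 (D(F, L) = 40 - 5*(-2 - 1*4) = 40 - 5*(-2 - 4) = 40 - 5*(-6) = 40 + 30 = 70)
D(5, p(n(5, 6)))*11 - 34 = 70*11 - 34 = 770 - 34 = 736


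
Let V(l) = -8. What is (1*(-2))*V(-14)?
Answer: 16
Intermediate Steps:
(1*(-2))*V(-14) = (1*(-2))*(-8) = -2*(-8) = 16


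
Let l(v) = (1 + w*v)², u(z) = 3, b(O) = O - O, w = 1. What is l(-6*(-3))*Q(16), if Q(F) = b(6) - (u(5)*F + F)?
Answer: -23104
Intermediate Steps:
b(O) = 0
l(v) = (1 + v)² (l(v) = (1 + 1*v)² = (1 + v)²)
Q(F) = -4*F (Q(F) = 0 - (3*F + F) = 0 - 4*F = -4*F)
l(-6*(-3))*Q(16) = (1 - 6*(-3))²*(-4*16) = (1 + 18)²*(-64) = 19²*(-64) = 361*(-64) = -23104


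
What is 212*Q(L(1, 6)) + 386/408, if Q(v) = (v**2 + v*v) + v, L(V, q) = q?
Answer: 3373537/204 ≈ 16537.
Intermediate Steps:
Q(v) = v + 2*v**2 (Q(v) = (v**2 + v**2) + v = 2*v**2 + v = v + 2*v**2)
212*Q(L(1, 6)) + 386/408 = 212*(6*(1 + 2*6)) + 386/408 = 212*(6*(1 + 12)) + 386*(1/408) = 212*(6*13) + 193/204 = 212*78 + 193/204 = 16536 + 193/204 = 3373537/204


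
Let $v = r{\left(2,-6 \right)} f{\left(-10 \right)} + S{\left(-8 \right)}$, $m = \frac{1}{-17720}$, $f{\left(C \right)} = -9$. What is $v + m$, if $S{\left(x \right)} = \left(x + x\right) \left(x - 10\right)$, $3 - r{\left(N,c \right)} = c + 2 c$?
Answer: $\frac{1754279}{17720} \approx 99.0$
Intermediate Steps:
$r{\left(N,c \right)} = 3 - 3 c$ ($r{\left(N,c \right)} = 3 - \left(c + 2 c\right) = 3 - 3 c$)
$S{\left(x \right)} = 2 x \left(-10 + x\right)$
$m = - \frac{1}{17720} \approx -5.6433 \cdot 10^{-5}$
$v = 99$ ($v = \left(3 - -18\right) \left(-9\right) + 2 \left(-8\right) \left(-10 - 8\right) = \left(3 + 18\right) \left(-9\right) + 2 \left(-8\right) \left(-18\right) = 21 \left(-9\right) + 288 = -189 + 288 = 99$)
$v + m = 99 - \frac{1}{17720} = \frac{1754279}{17720}$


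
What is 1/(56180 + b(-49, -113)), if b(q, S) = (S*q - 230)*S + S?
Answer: -1/543624 ≈ -1.8395e-6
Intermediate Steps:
b(q, S) = S + S*(-230 + S*q) (b(q, S) = (-230 + S*q)*S + S = S*(-230 + S*q) + S = S + S*(-230 + S*q))
1/(56180 + b(-49, -113)) = 1/(56180 - 113*(-229 - 113*(-49))) = 1/(56180 - 113*(-229 + 5537)) = 1/(56180 - 113*5308) = 1/(56180 - 599804) = 1/(-543624) = -1/543624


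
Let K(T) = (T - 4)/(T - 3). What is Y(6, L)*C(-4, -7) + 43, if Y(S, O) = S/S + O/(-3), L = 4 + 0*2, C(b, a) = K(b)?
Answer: 895/21 ≈ 42.619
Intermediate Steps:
K(T) = (-4 + T)/(-3 + T)
C(b, a) = (-4 + b)/(-3 + b)
L = 4 (L = 4 + 0 = 4)
Y(S, O) = 1 - O/3 (Y(S, O) = 1 + O*(-⅓) = 1 - O/3)
Y(6, L)*C(-4, -7) + 43 = (1 - ⅓*4)*((-4 - 4)/(-3 - 4)) + 43 = (1 - 4/3)*(-8/(-7)) + 43 = -(-1)*(-8)/21 + 43 = -⅓*8/7 + 43 = -8/21 + 43 = 895/21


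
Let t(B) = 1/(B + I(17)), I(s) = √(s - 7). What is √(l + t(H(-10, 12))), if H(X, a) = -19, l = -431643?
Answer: √(-8201218 + 431643*√10)/√(19 - √10) ≈ 657.0*I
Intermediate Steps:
I(s) = √(-7 + s)
t(B) = 1/(B + √10) (t(B) = 1/(B + √(-7 + 17)) = 1/(B + √10))
√(l + t(H(-10, 12))) = √(-431643 + 1/(-19 + √10))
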